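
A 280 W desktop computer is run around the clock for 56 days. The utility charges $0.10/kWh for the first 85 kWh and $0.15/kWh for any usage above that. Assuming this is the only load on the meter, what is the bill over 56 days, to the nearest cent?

$52.20

Runtime = 24 h × 56 = 1344 h
Energy = 0.28 kW × 1344 h = 376.32 kWh
Tier 1 (0–85 kWh): 85 × $0.10 = $8.5
Above 85 kWh: 291.32 × $0.15 = $43.698
Bill = $52.20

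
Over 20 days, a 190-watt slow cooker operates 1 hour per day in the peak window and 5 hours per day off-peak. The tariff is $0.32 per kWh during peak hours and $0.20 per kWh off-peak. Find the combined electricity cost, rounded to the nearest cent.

$5.02

Peak energy = 0.19 kW × 1 h × 20 = 3.8 kWh
Off-peak energy = 0.19 kW × 5 h × 20 = 19 kWh
Cost = 3.8 × $0.32 + 19 × $0.20 = $1.216 + $3.8 = $5.02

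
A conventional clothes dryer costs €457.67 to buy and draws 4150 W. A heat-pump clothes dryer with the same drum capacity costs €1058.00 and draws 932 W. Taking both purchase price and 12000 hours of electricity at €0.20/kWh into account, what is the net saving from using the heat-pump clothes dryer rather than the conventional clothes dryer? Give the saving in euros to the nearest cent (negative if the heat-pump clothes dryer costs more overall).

conventional clothes dryer: €457.67 + (4150/1000) kW × 12000 h × €0.20 = €457.67 + €9960 = €10417.67
heat-pump clothes dryer: €1058.00 + (932/1000) kW × 12000 h × €0.20 = €1058.00 + €2236.8 = €3294.8
Saving = €10417.67 − €3294.8 = €7122.87

€7122.87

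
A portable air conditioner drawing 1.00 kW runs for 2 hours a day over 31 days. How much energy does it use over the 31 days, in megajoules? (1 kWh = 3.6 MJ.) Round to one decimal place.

223.2 MJ

Runtime = 2 h/day × 31 days = 62 h
Energy = 1 kW × 62 h = 62 kWh
= 62 × 3.6 MJ = 223.2 MJ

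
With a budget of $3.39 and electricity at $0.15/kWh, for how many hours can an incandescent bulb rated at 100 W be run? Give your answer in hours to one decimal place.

226.0 h

Energy available = $3.39 ÷ $0.15/kWh = 22.6 kWh
Hours = 22.6 kWh ÷ 0.1 kW = 226.0 h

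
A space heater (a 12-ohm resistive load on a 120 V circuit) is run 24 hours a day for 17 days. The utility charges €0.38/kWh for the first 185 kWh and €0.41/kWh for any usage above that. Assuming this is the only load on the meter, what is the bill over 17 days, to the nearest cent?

€195.19

Power = V²/R = 120²/12 = 1200 W = 1.2 kW
Runtime = 24 h × 17 = 408 h
Energy = 1.2 kW × 408 h = 489.6 kWh
Tier 1 (0–185 kWh): 185 × €0.38 = €70.3
Above 185 kWh: 304.6 × €0.41 = €124.886
Bill = €195.19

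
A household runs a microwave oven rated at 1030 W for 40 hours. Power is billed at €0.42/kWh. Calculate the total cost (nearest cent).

Energy = 1.03 kW × 40 h = 41.2 kWh
Cost = 41.2 kWh × €0.42/kWh = €17.30

€17.30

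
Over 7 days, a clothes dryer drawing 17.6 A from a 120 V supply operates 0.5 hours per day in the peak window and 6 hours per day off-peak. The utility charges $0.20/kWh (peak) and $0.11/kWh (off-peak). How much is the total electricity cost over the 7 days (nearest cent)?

$11.24

Power = 17.6 A × 120 V = 2112 W = 2.112 kW
Peak energy = 2.112 kW × 0.5 h × 7 = 7.392 kWh
Off-peak energy = 2.112 kW × 6 h × 7 = 88.704 kWh
Cost = 7.392 × $0.20 + 88.704 × $0.11 = $1.4784 + $9.75744 = $11.24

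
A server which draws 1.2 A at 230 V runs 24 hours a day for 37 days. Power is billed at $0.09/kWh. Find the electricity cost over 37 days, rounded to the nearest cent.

Power = 1.2 A × 230 V = 276 W = 0.276 kW
Runtime = 24 h × 37 = 888 h
Energy = 0.276 kW × 888 h = 245.088 kWh
Cost = 245.088 kWh × $0.09/kWh = $22.06

$22.06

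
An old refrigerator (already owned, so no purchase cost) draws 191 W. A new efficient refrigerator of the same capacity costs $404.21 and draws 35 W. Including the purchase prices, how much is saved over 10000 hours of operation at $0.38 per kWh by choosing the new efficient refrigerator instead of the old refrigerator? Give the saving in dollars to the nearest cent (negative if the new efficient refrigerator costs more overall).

$188.59

old refrigerator: $0.00 + (191/1000) kW × 10000 h × $0.38 = $0.00 + $725.8 = $725.8
new efficient refrigerator: $404.21 + (35/1000) kW × 10000 h × $0.38 = $404.21 + $133 = $537.21
Saving = $725.8 − $537.21 = $188.59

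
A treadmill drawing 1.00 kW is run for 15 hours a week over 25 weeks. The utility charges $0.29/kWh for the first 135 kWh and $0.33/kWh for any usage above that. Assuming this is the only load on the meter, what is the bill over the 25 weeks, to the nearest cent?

$118.35

Runtime = 15 h/week × 25 weeks = 375 h
Energy = 1 kW × 375 h = 375 kWh
Tier 1 (0–135 kWh): 135 × $0.29 = $39.15
Above 135 kWh: 240 × $0.33 = $79.2
Bill = $118.35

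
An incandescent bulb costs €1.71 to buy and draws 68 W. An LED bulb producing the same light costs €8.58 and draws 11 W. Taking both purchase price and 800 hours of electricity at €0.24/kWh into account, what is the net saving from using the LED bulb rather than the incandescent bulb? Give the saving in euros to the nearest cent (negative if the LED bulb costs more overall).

incandescent bulb: €1.71 + (68/1000) kW × 800 h × €0.24 = €1.71 + €13.056 = €14.766
LED bulb: €8.58 + (11/1000) kW × 800 h × €0.24 = €8.58 + €2.112 = €10.692
Saving = €14.766 − €10.692 = €4.074 → €4.07

€4.07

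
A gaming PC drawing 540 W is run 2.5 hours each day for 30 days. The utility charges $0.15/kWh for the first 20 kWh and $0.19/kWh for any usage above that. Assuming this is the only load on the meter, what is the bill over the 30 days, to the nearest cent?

Runtime = 2.5 h/day × 30 days = 75 h
Energy = 0.54 kW × 75 h = 40.5 kWh
Tier 1 (0–20 kWh): 20 × $0.15 = $3
Above 20 kWh: 20.5 × $0.19 = $3.895
Bill = $6.90

$6.90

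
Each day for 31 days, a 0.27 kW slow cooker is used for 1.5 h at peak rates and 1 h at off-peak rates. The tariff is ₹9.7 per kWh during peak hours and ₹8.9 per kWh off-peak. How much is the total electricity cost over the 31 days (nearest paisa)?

₹196.28

Peak energy = 0.27 kW × 1.5 h × 31 = 12.555 kWh
Off-peak energy = 0.27 kW × 1 h × 31 = 8.37 kWh
Cost = 12.555 × ₹9.7 + 8.37 × ₹8.9 = ₹121.7835 + ₹74.493 = ₹196.28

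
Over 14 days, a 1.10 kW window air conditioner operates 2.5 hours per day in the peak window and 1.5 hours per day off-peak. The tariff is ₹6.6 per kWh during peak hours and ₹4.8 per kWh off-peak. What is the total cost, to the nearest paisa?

Peak energy = 1.1 kW × 2.5 h × 14 = 38.5 kWh
Off-peak energy = 1.1 kW × 1.5 h × 14 = 23.1 kWh
Cost = 38.5 × ₹6.6 + 23.1 × ₹4.8 = ₹254.1 + ₹110.88 = ₹364.98

₹364.98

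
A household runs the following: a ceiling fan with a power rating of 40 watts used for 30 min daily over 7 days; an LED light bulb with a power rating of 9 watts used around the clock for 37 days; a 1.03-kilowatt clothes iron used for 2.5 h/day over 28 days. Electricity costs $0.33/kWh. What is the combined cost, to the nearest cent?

ceiling fan: Runtime = 30 min × 7 = 210 min = 3.5 h
ceiling fan: 0.04 kW × 3.5 h = 0.14 kWh
LED light bulb: Runtime = 24 h × 37 = 888 h
LED light bulb: 0.009 kW × 888 h = 7.992 kWh
clothes iron: Runtime = 2.5 h/day × 28 days = 70 h
clothes iron: 1.03 kW × 70 h = 72.1 kWh
Total energy = 80.232 kWh
Cost = 80.232 × $0.33 = $26.48

$26.48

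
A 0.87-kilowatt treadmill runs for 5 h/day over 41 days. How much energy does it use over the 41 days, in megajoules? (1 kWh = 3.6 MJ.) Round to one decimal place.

642.1 MJ

Runtime = 5 h/day × 41 days = 205 h
Energy = 0.87 kW × 205 h = 178.35 kWh
= 178.35 × 3.6 MJ = 642.1 MJ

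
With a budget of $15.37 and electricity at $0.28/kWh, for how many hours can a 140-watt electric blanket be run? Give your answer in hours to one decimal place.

Energy available = $15.37 ÷ $0.28/kWh = 54.8929 kWh
Hours = 54.8929 kWh ÷ 0.14 kW = 392.1 h

392.1 h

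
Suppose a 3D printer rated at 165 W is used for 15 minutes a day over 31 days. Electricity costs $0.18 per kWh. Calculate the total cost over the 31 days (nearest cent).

$0.23

Runtime = 15 min × 31 = 465 min = 7.75 h
Energy = 0.165 kW × 7.75 h = 1.27875 kWh
Cost = 1.27875 kWh × $0.18/kWh = $0.23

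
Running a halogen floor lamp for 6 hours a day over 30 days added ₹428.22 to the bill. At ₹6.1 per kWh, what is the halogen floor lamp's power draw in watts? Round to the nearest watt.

Energy = ₹428.22 ÷ ₹6.1/kWh = 70.2 kWh
Runtime = 6 h/day × 30 days = 180 h
Power = 70.2 kWh ÷ 180 h = 0.39 kW = 390 W

390 W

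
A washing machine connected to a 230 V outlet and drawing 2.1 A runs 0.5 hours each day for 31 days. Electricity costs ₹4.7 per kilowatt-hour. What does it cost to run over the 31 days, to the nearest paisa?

Power = 2.1 A × 230 V = 483 W = 0.483 kW
Runtime = 0.5 h/day × 31 days = 15.5 h
Energy = 0.483 kW × 15.5 h = 7.4865 kWh
Cost = 7.4865 kWh × ₹4.7/kWh = ₹35.19

₹35.19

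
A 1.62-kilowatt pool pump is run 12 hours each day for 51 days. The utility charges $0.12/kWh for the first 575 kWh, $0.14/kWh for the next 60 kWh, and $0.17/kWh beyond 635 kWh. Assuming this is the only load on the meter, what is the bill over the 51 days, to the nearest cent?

$137.99

Runtime = 12 h/day × 51 days = 612 h
Energy = 1.62 kW × 612 h = 991.44 kWh
Tier 1 (0–575 kWh): 575 × $0.12 = $69
Tier 2 (575–635 kWh): 60 × $0.14 = $8.4
Above 635 kWh: 356.44 × $0.17 = $60.5948
Bill = $137.99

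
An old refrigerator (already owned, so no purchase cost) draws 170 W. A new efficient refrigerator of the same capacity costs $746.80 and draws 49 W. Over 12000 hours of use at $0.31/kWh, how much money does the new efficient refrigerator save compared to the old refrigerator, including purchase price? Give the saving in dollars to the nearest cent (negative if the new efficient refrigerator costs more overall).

old refrigerator: $0.00 + (170/1000) kW × 12000 h × $0.31 = $0.00 + $632.4 = $632.4
new efficient refrigerator: $746.80 + (49/1000) kW × 12000 h × $0.31 = $746.80 + $182.28 = $929.08
Saving = $632.4 − $929.08 = −$296.68

-$296.68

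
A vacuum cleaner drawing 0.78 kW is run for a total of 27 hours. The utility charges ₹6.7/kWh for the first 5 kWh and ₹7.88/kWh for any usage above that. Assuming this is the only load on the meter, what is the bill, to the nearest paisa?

₹160.05

Energy = 0.78 kW × 27 h = 21.06 kWh
Tier 1 (0–5 kWh): 5 × ₹6.7 = ₹33.5
Above 5 kWh: 16.06 × ₹7.88 = ₹126.5528
Bill = ₹160.05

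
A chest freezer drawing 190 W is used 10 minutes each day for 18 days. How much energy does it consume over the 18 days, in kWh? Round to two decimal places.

Runtime = 10 min × 18 = 180 min = 3 h
Energy = 0.19 kW × 3 h = 0.57 kWh

0.57 kWh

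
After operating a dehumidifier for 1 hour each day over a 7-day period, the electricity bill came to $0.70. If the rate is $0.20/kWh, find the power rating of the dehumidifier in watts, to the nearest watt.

500 W

Energy = $0.70 ÷ $0.20/kWh = 3.5 kWh
Runtime = 1 h/day × 7 days = 7 h
Power = 3.5 kWh ÷ 7 h = 0.5 kW = 500 W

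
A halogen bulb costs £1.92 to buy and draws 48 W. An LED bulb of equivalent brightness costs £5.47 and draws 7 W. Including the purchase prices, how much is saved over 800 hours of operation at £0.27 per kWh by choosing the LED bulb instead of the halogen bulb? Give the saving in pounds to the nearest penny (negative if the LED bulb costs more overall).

£5.31

halogen bulb: £1.92 + (48/1000) kW × 800 h × £0.27 = £1.92 + £10.368 = £12.288
LED bulb: £5.47 + (7/1000) kW × 800 h × £0.27 = £5.47 + £1.512 = £6.982
Saving = £12.288 − £6.982 = £5.306 → £5.31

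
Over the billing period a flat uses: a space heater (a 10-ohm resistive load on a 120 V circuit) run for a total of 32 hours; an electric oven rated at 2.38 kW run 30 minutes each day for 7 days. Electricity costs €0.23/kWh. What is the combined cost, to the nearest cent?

space heater: Power = V²/R = 120²/10 = 1440 W = 1.44 kW
space heater: 1.44 kW × 32 h = 46.08 kWh
electric oven: Runtime = 30 min × 7 = 210 min = 3.5 h
electric oven: 2.38 kW × 3.5 h = 8.33 kWh
Total energy = 54.41 kWh
Cost = 54.41 × €0.23 = €12.51

€12.51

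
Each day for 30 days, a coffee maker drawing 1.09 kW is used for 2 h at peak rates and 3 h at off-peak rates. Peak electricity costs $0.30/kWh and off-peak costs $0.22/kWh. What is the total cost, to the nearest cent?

$41.20

Peak energy = 1.09 kW × 2 h × 30 = 65.4 kWh
Off-peak energy = 1.09 kW × 3 h × 30 = 98.1 kWh
Cost = 65.4 × $0.30 + 98.1 × $0.22 = $19.62 + $21.582 = $41.20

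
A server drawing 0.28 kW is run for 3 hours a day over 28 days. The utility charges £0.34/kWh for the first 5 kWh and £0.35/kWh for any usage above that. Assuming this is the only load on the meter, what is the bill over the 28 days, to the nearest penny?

Runtime = 3 h/day × 28 days = 84 h
Energy = 0.28 kW × 84 h = 23.52 kWh
Tier 1 (0–5 kWh): 5 × £0.34 = £1.7
Above 5 kWh: 18.52 × £0.35 = £6.482
Bill = £8.18

£8.18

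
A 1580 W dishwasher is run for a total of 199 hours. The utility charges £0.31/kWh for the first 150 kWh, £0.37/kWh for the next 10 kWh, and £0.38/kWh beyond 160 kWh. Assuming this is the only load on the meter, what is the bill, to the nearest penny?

£108.88

Energy = 1.58 kW × 199 h = 314.42 kWh
Tier 1 (0–150 kWh): 150 × £0.31 = £46.5
Tier 2 (150–160 kWh): 10 × £0.37 = £3.7
Above 160 kWh: 154.42 × £0.38 = £58.6796
Bill = £108.88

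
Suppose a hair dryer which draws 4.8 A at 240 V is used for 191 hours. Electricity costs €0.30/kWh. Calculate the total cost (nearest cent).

€66.01

Power = 4.8 A × 240 V = 1152 W = 1.152 kW
Energy = 1.152 kW × 191 h = 220.032 kWh
Cost = 220.032 kWh × €0.30/kWh = €66.01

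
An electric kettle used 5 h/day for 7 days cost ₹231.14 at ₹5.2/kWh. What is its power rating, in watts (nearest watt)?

Energy = ₹231.14 ÷ ₹5.2/kWh = 44.45 kWh
Runtime = 5 h/day × 7 days = 35 h
Power = 44.45 kWh ÷ 35 h = 1.27 kW = 1270 W

1270 W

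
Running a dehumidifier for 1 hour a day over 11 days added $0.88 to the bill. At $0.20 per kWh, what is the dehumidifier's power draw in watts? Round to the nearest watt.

400 W

Energy = $0.88 ÷ $0.20/kWh = 4.4 kWh
Runtime = 1 h/day × 11 days = 11 h
Power = 4.4 kWh ÷ 11 h = 0.4 kW = 400 W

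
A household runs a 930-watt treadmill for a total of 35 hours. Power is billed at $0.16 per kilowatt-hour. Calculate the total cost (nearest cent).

$5.21

Energy = 0.93 kW × 35 h = 32.55 kWh
Cost = 32.55 kWh × $0.16/kWh = $5.21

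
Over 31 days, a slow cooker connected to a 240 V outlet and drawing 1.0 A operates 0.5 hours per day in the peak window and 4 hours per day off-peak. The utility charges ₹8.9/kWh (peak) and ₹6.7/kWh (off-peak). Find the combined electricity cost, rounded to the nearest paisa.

Power = 1.0 A × 240 V = 240 W = 0.24 kW
Peak energy = 0.24 kW × 0.5 h × 31 = 3.72 kWh
Off-peak energy = 0.24 kW × 4 h × 31 = 29.76 kWh
Cost = 3.72 × ₹8.9 + 29.76 × ₹6.7 = ₹33.108 + ₹199.392 = ₹232.50

₹232.50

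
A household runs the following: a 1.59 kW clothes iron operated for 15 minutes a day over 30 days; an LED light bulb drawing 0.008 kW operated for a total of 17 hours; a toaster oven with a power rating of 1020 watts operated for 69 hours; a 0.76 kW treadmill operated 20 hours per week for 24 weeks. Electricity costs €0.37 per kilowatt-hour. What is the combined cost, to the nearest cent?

clothes iron: Runtime = 15 min × 30 = 450 min = 7.5 h
clothes iron: 1.59 kW × 7.5 h = 11.925 kWh
LED light bulb: 0.008 kW × 17 h = 0.136 kWh
toaster oven: 1.02 kW × 69 h = 70.38 kWh
treadmill: Runtime = 20 h/week × 24 weeks = 480 h
treadmill: 0.76 kW × 480 h = 364.8 kWh
Total energy = 447.241 kWh
Cost = 447.241 × €0.37 = €165.48

€165.48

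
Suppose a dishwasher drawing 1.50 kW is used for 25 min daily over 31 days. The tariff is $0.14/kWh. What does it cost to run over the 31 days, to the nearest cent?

Runtime = 25 min × 31 = 775 min = 12.916666… h
Energy = 1.5 kW × 12.916666… h = 19.375 kWh
Cost = 19.375 kWh × $0.14/kWh = $2.71

$2.71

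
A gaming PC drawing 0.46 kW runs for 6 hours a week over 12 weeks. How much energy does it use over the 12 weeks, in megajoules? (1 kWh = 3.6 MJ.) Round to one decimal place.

119.2 MJ

Runtime = 6 h/week × 12 weeks = 72 h
Energy = 0.46 kW × 72 h = 33.12 kWh
= 33.12 × 3.6 MJ = 119.2 MJ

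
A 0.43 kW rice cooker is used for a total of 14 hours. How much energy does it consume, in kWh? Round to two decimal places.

6.02 kWh

Energy = 0.43 kW × 14 h = 6.02 kWh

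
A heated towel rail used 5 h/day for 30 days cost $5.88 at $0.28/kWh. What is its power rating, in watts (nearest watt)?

140 W

Energy = $5.88 ÷ $0.28/kWh = 21 kWh
Runtime = 5 h/day × 30 days = 150 h
Power = 21 kWh ÷ 150 h = 0.14 kW = 140 W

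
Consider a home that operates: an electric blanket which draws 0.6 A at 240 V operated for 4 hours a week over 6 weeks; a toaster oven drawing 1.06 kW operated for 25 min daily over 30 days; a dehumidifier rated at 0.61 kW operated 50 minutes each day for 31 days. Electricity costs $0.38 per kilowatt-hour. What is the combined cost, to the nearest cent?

$12.34

electric blanket: Power = 0.6 A × 240 V = 144 W = 0.144 kW
electric blanket: Runtime = 4 h/week × 6 weeks = 24 h
electric blanket: 0.144 kW × 24 h = 3.456 kWh
toaster oven: Runtime = 25 min × 30 = 750 min = 12.5 h
toaster oven: 1.06 kW × 12.5 h = 13.25 kWh
dehumidifier: Runtime = 50 min × 31 = 1550 min = 25.833333… h
dehumidifier: 0.61 kW × 25.833333… h = 15.758333… kWh
Total energy = 32.464333… kWh
Cost = 32.464333… × $0.38 = $12.34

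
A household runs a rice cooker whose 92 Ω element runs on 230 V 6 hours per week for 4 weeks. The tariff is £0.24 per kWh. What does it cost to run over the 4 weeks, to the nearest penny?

£3.31

Power = V²/R = 230²/92 = 575 W = 0.575 kW
Runtime = 6 h/week × 4 weeks = 24 h
Energy = 0.575 kW × 24 h = 13.8 kWh
Cost = 13.8 kWh × £0.24/kWh = £3.31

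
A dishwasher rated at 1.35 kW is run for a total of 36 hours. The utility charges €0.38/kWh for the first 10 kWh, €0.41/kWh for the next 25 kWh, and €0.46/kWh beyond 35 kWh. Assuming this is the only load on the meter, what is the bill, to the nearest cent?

€20.31

Energy = 1.35 kW × 36 h = 48.6 kWh
Tier 1 (0–10 kWh): 10 × €0.38 = €3.8
Tier 2 (10–35 kWh): 25 × €0.41 = €10.25
Above 35 kWh: 13.6 × €0.46 = €6.256
Bill = €20.31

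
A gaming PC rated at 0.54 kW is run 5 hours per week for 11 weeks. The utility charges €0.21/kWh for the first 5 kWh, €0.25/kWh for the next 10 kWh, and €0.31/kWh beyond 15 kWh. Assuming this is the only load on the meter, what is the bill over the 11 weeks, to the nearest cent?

Runtime = 5 h/week × 11 weeks = 55 h
Energy = 0.54 kW × 55 h = 29.7 kWh
Tier 1 (0–5 kWh): 5 × €0.21 = €1.05
Tier 2 (5–15 kWh): 10 × €0.25 = €2.5
Above 15 kWh: 14.7 × €0.31 = €4.557
Bill = €8.11

€8.11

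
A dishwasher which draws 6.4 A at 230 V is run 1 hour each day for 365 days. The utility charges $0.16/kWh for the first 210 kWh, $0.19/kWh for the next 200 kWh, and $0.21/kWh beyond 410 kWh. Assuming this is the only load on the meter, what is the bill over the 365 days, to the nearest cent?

Power = 6.4 A × 230 V = 1472 W = 1.472 kW
Runtime = 1 h/day × 365 days = 365 h
Energy = 1.472 kW × 365 h = 537.28 kWh
Tier 1 (0–210 kWh): 210 × $0.16 = $33.6
Tier 2 (210–410 kWh): 200 × $0.19 = $38
Above 410 kWh: 127.28 × $0.21 = $26.7288
Bill = $98.33

$98.33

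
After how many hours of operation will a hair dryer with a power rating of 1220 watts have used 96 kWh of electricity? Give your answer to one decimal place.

Hours = 96 kWh ÷ 1.22 kW = 78.7 h

78.7 h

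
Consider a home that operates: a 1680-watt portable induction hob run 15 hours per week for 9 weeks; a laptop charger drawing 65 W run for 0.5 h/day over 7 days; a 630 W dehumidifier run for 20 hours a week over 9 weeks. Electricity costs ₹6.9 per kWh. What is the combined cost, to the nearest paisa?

₹2348.95

portable induction hob: Runtime = 15 h/week × 9 weeks = 135 h
portable induction hob: 1.68 kW × 135 h = 226.8 kWh
laptop charger: Runtime = 0.5 h/day × 7 days = 3.5 h
laptop charger: 0.065 kW × 3.5 h = 0.2275 kWh
dehumidifier: Runtime = 20 h/week × 9 weeks = 180 h
dehumidifier: 0.63 kW × 180 h = 113.4 kWh
Total energy = 340.4275 kWh
Cost = 340.4275 × ₹6.9 = ₹2348.95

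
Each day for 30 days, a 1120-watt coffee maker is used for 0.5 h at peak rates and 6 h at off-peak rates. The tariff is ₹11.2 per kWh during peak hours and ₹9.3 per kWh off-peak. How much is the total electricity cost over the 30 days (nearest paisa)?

Peak energy = 1.12 kW × 0.5 h × 30 = 16.8 kWh
Off-peak energy = 1.12 kW × 6 h × 30 = 201.6 kWh
Cost = 16.8 × ₹11.2 + 201.6 × ₹9.3 = ₹188.16 + ₹1874.88 = ₹2063.04

₹2063.04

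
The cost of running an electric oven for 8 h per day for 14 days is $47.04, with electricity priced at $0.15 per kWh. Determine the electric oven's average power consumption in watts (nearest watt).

Energy = $47.04 ÷ $0.15/kWh = 313.6 kWh
Runtime = 8 h/day × 14 days = 112 h
Power = 313.6 kWh ÷ 112 h = 2.8 kW = 2800 W

2800 W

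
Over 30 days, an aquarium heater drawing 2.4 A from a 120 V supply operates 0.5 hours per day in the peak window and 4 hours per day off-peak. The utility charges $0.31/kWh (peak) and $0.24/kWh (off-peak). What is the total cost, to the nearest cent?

Power = 2.4 A × 120 V = 288 W = 0.288 kW
Peak energy = 0.288 kW × 0.5 h × 30 = 4.32 kWh
Off-peak energy = 0.288 kW × 4 h × 30 = 34.56 kWh
Cost = 4.32 × $0.31 + 34.56 × $0.24 = $1.3392 + $8.2944 = $9.63

$9.63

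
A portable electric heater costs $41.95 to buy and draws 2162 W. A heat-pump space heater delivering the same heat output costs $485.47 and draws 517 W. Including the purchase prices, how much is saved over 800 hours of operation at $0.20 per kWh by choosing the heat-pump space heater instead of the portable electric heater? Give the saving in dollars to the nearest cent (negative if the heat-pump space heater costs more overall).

-$180.32

portable electric heater: $41.95 + (2162/1000) kW × 800 h × $0.20 = $41.95 + $345.92 = $387.87
heat-pump space heater: $485.47 + (517/1000) kW × 800 h × $0.20 = $485.47 + $82.72 = $568.19
Saving = $387.87 − $568.19 = −$180.32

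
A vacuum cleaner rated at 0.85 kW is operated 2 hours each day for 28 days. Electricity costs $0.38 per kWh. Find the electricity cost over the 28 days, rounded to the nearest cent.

$18.09

Runtime = 2 h/day × 28 days = 56 h
Energy = 0.85 kW × 56 h = 47.6 kWh
Cost = 47.6 kWh × $0.38/kWh = $18.09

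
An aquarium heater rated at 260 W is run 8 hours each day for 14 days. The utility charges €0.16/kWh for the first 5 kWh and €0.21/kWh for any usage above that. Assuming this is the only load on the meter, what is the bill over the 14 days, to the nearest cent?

Runtime = 8 h/day × 14 days = 112 h
Energy = 0.26 kW × 112 h = 29.12 kWh
Tier 1 (0–5 kWh): 5 × €0.16 = €0.8
Above 5 kWh: 24.12 × €0.21 = €5.0652
Bill = €5.87

€5.87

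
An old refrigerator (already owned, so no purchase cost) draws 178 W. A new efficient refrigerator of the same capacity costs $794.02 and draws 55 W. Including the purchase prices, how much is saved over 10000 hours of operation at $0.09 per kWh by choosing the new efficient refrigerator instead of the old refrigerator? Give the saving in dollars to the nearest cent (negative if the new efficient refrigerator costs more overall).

old refrigerator: $0.00 + (178/1000) kW × 10000 h × $0.09 = $0.00 + $160.2 = $160.2
new efficient refrigerator: $794.02 + (55/1000) kW × 10000 h × $0.09 = $794.02 + $49.5 = $843.52
Saving = $160.2 − $843.52 = −$683.32

-$683.32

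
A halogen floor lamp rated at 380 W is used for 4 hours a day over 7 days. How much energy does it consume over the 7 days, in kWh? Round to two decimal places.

Runtime = 4 h/day × 7 days = 28 h
Energy = 0.38 kW × 28 h = 10.64 kWh

10.64 kWh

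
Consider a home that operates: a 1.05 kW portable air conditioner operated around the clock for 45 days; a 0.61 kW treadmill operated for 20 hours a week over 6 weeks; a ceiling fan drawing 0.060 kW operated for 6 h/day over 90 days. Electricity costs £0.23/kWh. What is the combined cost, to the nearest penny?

portable air conditioner: Runtime = 24 h × 45 = 1080 h
portable air conditioner: 1.05 kW × 1080 h = 1134 kWh
treadmill: Runtime = 20 h/week × 6 weeks = 120 h
treadmill: 0.61 kW × 120 h = 73.2 kWh
ceiling fan: Runtime = 6 h/day × 90 days = 540 h
ceiling fan: 0.06 kW × 540 h = 32.4 kWh
Total energy = 1239.6 kWh
Cost = 1239.6 × £0.23 = £285.11

£285.11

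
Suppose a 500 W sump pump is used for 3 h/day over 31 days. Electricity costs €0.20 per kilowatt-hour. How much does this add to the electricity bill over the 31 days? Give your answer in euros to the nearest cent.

€9.30

Runtime = 3 h/day × 31 days = 93 h
Energy = 0.5 kW × 93 h = 46.5 kWh
Cost = 46.5 kWh × €0.20/kWh = €9.30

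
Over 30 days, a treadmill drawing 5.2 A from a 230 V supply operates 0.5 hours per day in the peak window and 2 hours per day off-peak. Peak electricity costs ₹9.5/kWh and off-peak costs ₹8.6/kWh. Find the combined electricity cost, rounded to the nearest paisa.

₹787.57

Power = 5.2 A × 230 V = 1196 W = 1.196 kW
Peak energy = 1.196 kW × 0.5 h × 30 = 17.94 kWh
Off-peak energy = 1.196 kW × 2 h × 30 = 71.76 kWh
Cost = 17.94 × ₹9.5 + 71.76 × ₹8.6 = ₹170.43 + ₹617.136 = ₹787.57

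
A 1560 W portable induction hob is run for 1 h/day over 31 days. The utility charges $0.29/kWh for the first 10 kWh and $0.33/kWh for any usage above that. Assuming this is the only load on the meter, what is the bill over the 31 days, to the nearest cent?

$15.56

Runtime = 1 h/day × 31 days = 31 h
Energy = 1.56 kW × 31 h = 48.36 kWh
Tier 1 (0–10 kWh): 10 × $0.29 = $2.9
Above 10 kWh: 38.36 × $0.33 = $12.6588
Bill = $15.56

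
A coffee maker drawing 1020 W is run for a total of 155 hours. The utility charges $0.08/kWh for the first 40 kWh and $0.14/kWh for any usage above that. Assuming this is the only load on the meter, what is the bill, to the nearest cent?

Energy = 1.02 kW × 155 h = 158.1 kWh
Tier 1 (0–40 kWh): 40 × $0.08 = $3.2
Above 40 kWh: 118.1 × $0.14 = $16.534
Bill = $19.73

$19.73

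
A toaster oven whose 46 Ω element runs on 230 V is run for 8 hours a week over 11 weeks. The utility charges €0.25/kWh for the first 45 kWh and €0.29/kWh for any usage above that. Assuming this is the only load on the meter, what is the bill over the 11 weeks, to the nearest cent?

Power = V²/R = 230²/46 = 1150 W = 1.15 kW
Runtime = 8 h/week × 11 weeks = 88 h
Energy = 1.15 kW × 88 h = 101.2 kWh
Tier 1 (0–45 kWh): 45 × €0.25 = €11.25
Above 45 kWh: 56.2 × €0.29 = €16.298
Bill = €27.55

€27.55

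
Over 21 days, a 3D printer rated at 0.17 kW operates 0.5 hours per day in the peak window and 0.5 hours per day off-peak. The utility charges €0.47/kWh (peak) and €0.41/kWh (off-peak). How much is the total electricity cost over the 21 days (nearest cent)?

Peak energy = 0.17 kW × 0.5 h × 21 = 1.785 kWh
Off-peak energy = 0.17 kW × 0.5 h × 21 = 1.785 kWh
Cost = 1.785 × €0.47 + 1.785 × €0.41 = €0.83895 + €0.73185 = €1.57

€1.57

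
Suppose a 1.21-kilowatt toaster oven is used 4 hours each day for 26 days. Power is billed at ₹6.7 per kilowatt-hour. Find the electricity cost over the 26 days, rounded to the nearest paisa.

₹843.13

Runtime = 4 h/day × 26 days = 104 h
Energy = 1.21 kW × 104 h = 125.84 kWh
Cost = 125.84 kWh × ₹6.7/kWh = ₹843.13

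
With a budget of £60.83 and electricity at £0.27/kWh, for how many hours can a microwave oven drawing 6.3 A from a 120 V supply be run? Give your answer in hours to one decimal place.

298.0 h

Power = 6.3 A × 120 V = 756 W = 0.756 kW
Energy available = £60.83 ÷ £0.27/kWh = 225.2963 kWh
Hours = 225.2963 kWh ÷ 0.756 kW = 298.0 h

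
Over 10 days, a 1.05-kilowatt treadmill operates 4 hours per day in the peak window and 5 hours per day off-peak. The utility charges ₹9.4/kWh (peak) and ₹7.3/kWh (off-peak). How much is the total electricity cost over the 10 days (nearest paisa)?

₹778.05

Peak energy = 1.05 kW × 4 h × 10 = 42 kWh
Off-peak energy = 1.05 kW × 5 h × 10 = 52.5 kWh
Cost = 42 × ₹9.4 + 52.5 × ₹7.3 = ₹394.8 + ₹383.25 = ₹778.05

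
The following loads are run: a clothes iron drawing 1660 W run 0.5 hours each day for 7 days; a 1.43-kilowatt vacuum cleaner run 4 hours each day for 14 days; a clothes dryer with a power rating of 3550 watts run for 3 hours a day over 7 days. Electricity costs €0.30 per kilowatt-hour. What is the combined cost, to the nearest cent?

€48.13

clothes iron: Runtime = 0.5 h/day × 7 days = 3.5 h
clothes iron: 1.66 kW × 3.5 h = 5.81 kWh
vacuum cleaner: Runtime = 4 h/day × 14 days = 56 h
vacuum cleaner: 1.43 kW × 56 h = 80.08 kWh
clothes dryer: Runtime = 3 h/day × 7 days = 21 h
clothes dryer: 3.55 kW × 21 h = 74.55 kWh
Total energy = 160.44 kWh
Cost = 160.44 × €0.30 = €48.13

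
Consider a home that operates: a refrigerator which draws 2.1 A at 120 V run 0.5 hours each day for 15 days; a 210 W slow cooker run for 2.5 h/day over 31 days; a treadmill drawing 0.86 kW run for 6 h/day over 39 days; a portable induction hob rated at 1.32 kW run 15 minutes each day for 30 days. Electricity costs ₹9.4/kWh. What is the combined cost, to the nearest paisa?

refrigerator: Power = 2.1 A × 120 V = 252 W = 0.252 kW
refrigerator: Runtime = 0.5 h/day × 15 days = 7.5 h
refrigerator: 0.252 kW × 7.5 h = 1.89 kWh
slow cooker: Runtime = 2.5 h/day × 31 days = 77.5 h
slow cooker: 0.21 kW × 77.5 h = 16.275 kWh
treadmill: Runtime = 6 h/day × 39 days = 234 h
treadmill: 0.86 kW × 234 h = 201.24 kWh
portable induction hob: Runtime = 15 min × 30 = 450 min = 7.5 h
portable induction hob: 1.32 kW × 7.5 h = 9.9 kWh
Total energy = 229.305 kWh
Cost = 229.305 × ₹9.4 = ₹2155.47

₹2155.47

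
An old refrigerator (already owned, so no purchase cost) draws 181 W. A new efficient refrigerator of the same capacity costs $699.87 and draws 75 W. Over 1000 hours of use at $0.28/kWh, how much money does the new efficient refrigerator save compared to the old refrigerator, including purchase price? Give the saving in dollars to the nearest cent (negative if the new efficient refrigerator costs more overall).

old refrigerator: $0.00 + (181/1000) kW × 1000 h × $0.28 = $0.00 + $50.68 = $50.68
new efficient refrigerator: $699.87 + (75/1000) kW × 1000 h × $0.28 = $699.87 + $21 = $720.87
Saving = $50.68 − $720.87 = −$670.19

-$670.19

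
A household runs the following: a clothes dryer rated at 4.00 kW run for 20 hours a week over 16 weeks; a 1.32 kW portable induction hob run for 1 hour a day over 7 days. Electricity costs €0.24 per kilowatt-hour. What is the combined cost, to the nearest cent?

clothes dryer: Runtime = 20 h/week × 16 weeks = 320 h
clothes dryer: 4 kW × 320 h = 1280 kWh
portable induction hob: Runtime = 1 h/day × 7 days = 7 h
portable induction hob: 1.32 kW × 7 h = 9.24 kWh
Total energy = 1289.24 kWh
Cost = 1289.24 × €0.24 = €309.42

€309.42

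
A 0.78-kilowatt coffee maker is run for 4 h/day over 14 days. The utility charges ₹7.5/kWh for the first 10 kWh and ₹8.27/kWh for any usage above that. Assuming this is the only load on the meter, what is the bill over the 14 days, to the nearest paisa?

₹353.53

Runtime = 4 h/day × 14 days = 56 h
Energy = 0.78 kW × 56 h = 43.68 kWh
Tier 1 (0–10 kWh): 10 × ₹7.5 = ₹75
Above 10 kWh: 33.68 × ₹8.27 = ₹278.5336
Bill = ₹353.53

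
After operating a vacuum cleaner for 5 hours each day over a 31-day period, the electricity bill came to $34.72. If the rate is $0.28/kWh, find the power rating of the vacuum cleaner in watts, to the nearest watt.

Energy = $34.72 ÷ $0.28/kWh = 124 kWh
Runtime = 5 h/day × 31 days = 155 h
Power = 124 kWh ÷ 155 h = 0.8 kW = 800 W

800 W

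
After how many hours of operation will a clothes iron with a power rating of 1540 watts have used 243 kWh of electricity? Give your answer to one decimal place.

Hours = 243 kWh ÷ 1.54 kW = 157.8 h

157.8 h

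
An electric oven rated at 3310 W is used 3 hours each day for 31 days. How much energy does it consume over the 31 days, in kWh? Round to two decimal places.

307.83 kWh

Runtime = 3 h/day × 31 days = 93 h
Energy = 3.31 kW × 93 h = 307.83 kWh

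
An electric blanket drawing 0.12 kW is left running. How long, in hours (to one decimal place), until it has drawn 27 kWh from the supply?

Hours = 27 kWh ÷ 0.12 kW = 225.0 h

225.0 h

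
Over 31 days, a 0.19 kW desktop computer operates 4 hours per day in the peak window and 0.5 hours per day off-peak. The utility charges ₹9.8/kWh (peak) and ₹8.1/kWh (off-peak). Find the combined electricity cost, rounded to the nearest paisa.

₹254.74

Peak energy = 0.19 kW × 4 h × 31 = 23.56 kWh
Off-peak energy = 0.19 kW × 0.5 h × 31 = 2.945 kWh
Cost = 23.56 × ₹9.8 + 2.945 × ₹8.1 = ₹230.888 + ₹23.8545 = ₹254.74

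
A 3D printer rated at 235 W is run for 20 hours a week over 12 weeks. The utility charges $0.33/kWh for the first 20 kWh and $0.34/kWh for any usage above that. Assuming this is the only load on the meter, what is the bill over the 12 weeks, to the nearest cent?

$18.98

Runtime = 20 h/week × 12 weeks = 240 h
Energy = 0.235 kW × 240 h = 56.4 kWh
Tier 1 (0–20 kWh): 20 × $0.33 = $6.6
Above 20 kWh: 36.4 × $0.34 = $12.376
Bill = $18.98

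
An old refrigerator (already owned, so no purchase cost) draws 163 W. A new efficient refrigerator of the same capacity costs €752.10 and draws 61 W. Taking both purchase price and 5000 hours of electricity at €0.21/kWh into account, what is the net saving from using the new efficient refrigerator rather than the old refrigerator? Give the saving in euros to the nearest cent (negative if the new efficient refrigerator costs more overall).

old refrigerator: €0.00 + (163/1000) kW × 5000 h × €0.21 = €0.00 + €171.15 = €171.15
new efficient refrigerator: €752.10 + (61/1000) kW × 5000 h × €0.21 = €752.10 + €64.05 = €816.15
Saving = €171.15 − €816.15 = −€645

-€645.00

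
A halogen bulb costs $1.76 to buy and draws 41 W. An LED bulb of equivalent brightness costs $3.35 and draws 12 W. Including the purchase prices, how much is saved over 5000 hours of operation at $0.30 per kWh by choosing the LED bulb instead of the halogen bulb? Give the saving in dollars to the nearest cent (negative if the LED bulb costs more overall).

halogen bulb: $1.76 + (41/1000) kW × 5000 h × $0.30 = $1.76 + $61.5 = $63.26
LED bulb: $3.35 + (12/1000) kW × 5000 h × $0.30 = $3.35 + $18 = $21.35
Saving = $63.26 − $21.35 = $41.91

$41.91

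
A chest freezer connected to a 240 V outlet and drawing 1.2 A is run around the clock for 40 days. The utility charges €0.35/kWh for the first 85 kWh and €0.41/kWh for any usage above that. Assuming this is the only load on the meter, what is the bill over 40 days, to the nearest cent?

Power = 1.2 A × 240 V = 288 W = 0.288 kW
Runtime = 24 h × 40 = 960 h
Energy = 0.288 kW × 960 h = 276.48 kWh
Tier 1 (0–85 kWh): 85 × €0.35 = €29.75
Above 85 kWh: 191.48 × €0.41 = €78.5068
Bill = €108.26

€108.26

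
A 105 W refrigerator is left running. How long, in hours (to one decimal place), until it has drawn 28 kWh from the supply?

266.7 h

Hours = 28 kWh ÷ 0.105 kW = 266.7 h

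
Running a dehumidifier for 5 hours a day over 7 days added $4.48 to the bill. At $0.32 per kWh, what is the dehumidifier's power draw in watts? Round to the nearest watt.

Energy = $4.48 ÷ $0.32/kWh = 14 kWh
Runtime = 5 h/day × 7 days = 35 h
Power = 14 kWh ÷ 35 h = 0.4 kW = 400 W

400 W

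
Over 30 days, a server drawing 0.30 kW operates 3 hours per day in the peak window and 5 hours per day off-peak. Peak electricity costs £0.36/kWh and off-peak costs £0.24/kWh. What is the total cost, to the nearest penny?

Peak energy = 0.3 kW × 3 h × 30 = 27 kWh
Off-peak energy = 0.3 kW × 5 h × 30 = 45 kWh
Cost = 27 × £0.36 + 45 × £0.24 = £9.72 + £10.8 = £20.52

£20.52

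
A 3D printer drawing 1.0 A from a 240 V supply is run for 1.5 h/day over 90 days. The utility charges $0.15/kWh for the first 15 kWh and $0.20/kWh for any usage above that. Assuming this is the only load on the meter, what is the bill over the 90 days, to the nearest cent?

$5.73

Power = 1.0 A × 240 V = 240 W = 0.24 kW
Runtime = 1.5 h/day × 90 days = 135 h
Energy = 0.24 kW × 135 h = 32.4 kWh
Tier 1 (0–15 kWh): 15 × $0.15 = $2.25
Above 15 kWh: 17.4 × $0.20 = $3.48
Bill = $5.73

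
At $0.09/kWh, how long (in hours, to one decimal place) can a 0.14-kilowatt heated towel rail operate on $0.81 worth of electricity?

64.3 h

Energy available = $0.81 ÷ $0.09/kWh = 9 kWh
Hours = 9 kWh ÷ 0.14 kW = 64.3 h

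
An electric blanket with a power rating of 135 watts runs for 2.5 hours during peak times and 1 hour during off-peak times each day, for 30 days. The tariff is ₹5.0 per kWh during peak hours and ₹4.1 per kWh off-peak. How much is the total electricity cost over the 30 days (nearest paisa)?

₹67.23

Peak energy = 0.135 kW × 2.5 h × 30 = 10.125 kWh
Off-peak energy = 0.135 kW × 1 h × 30 = 4.05 kWh
Cost = 10.125 × ₹5.0 + 4.05 × ₹4.1 = ₹50.625 + ₹16.605 = ₹67.23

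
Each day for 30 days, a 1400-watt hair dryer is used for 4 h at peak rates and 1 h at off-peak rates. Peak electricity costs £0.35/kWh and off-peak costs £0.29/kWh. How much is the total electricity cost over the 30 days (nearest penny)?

Peak energy = 1.4 kW × 4 h × 30 = 168 kWh
Off-peak energy = 1.4 kW × 1 h × 30 = 42 kWh
Cost = 168 × £0.35 + 42 × £0.29 = £58.8 + £12.18 = £70.98

£70.98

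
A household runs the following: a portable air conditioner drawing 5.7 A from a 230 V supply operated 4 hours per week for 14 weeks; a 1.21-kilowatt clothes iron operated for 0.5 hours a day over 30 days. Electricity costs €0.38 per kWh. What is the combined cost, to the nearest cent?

portable air conditioner: Power = 5.7 A × 230 V = 1311 W = 1.311 kW
portable air conditioner: Runtime = 4 h/week × 14 weeks = 56 h
portable air conditioner: 1.311 kW × 56 h = 73.416 kWh
clothes iron: Runtime = 0.5 h/day × 30 days = 15 h
clothes iron: 1.21 kW × 15 h = 18.15 kWh
Total energy = 91.566 kWh
Cost = 91.566 × €0.38 = €34.80

€34.80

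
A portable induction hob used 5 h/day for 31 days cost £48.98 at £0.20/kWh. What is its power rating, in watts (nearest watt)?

1580 W

Energy = £48.98 ÷ £0.20/kWh = 244.9 kWh
Runtime = 5 h/day × 31 days = 155 h
Power = 244.9 kWh ÷ 155 h = 1.58 kW = 1580 W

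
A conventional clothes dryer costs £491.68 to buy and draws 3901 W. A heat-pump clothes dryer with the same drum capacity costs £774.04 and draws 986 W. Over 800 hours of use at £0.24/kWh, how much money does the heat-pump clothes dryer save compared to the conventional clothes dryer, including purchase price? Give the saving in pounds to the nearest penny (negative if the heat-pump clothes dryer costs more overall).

£277.32

conventional clothes dryer: £491.68 + (3901/1000) kW × 800 h × £0.24 = £491.68 + £748.992 = £1240.672
heat-pump clothes dryer: £774.04 + (986/1000) kW × 800 h × £0.24 = £774.04 + £189.312 = £963.352
Saving = £1240.672 − £963.352 = £277.32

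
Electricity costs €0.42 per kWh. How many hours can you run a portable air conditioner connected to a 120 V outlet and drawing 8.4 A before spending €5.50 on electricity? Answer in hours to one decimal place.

13.0 h

Power = 8.4 A × 120 V = 1008 W = 1.008 kW
Energy available = €5.50 ÷ €0.42/kWh = 13.0952 kWh
Hours = 13.0952 kWh ÷ 1.008 kW = 13.0 h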